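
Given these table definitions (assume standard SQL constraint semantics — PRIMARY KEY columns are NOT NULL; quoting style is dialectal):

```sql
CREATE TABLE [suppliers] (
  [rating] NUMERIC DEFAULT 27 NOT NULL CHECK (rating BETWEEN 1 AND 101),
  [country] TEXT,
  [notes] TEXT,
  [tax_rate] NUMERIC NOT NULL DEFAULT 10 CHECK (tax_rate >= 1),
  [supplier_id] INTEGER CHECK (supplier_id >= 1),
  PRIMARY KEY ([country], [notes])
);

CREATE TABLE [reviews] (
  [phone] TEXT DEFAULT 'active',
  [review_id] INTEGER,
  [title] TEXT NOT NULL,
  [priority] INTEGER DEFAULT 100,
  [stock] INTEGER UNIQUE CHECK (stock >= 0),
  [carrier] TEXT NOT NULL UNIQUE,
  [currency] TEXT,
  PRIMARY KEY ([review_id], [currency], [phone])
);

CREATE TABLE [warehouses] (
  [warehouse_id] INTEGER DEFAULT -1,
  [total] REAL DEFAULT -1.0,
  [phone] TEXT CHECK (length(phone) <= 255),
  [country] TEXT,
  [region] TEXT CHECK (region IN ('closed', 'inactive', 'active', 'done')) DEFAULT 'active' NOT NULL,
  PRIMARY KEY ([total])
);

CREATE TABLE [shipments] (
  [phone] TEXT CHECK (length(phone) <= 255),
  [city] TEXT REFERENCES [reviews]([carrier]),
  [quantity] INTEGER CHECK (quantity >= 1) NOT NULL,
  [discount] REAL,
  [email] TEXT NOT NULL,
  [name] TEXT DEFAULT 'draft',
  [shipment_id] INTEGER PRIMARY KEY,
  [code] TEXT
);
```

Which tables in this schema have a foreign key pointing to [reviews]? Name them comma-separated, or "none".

- shipments.city references reviews(carrier).

shipments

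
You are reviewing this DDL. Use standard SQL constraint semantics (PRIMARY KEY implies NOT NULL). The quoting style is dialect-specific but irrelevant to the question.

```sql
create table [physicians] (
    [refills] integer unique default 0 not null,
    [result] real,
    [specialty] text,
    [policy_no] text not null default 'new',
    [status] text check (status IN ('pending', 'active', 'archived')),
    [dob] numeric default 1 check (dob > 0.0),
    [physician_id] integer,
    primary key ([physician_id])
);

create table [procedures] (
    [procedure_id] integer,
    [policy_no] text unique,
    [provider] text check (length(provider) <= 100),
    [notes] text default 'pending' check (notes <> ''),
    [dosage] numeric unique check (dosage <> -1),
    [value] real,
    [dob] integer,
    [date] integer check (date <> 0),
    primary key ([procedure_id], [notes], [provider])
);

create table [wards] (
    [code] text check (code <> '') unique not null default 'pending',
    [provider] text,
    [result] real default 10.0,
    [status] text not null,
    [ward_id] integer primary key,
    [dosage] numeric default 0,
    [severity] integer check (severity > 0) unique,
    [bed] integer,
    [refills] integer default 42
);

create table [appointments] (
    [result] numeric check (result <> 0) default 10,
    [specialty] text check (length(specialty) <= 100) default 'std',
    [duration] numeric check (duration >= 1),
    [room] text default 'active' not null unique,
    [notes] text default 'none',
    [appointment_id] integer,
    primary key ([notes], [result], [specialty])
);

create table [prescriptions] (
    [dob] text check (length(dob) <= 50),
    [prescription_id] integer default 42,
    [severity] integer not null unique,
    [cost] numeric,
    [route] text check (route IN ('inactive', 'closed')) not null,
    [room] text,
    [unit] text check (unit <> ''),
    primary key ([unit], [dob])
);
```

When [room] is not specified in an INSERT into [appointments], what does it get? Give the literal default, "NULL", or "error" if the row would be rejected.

'active'

room has an explicit DEFAULT 'active'.
When the column is omitted from an INSERT, that default is used.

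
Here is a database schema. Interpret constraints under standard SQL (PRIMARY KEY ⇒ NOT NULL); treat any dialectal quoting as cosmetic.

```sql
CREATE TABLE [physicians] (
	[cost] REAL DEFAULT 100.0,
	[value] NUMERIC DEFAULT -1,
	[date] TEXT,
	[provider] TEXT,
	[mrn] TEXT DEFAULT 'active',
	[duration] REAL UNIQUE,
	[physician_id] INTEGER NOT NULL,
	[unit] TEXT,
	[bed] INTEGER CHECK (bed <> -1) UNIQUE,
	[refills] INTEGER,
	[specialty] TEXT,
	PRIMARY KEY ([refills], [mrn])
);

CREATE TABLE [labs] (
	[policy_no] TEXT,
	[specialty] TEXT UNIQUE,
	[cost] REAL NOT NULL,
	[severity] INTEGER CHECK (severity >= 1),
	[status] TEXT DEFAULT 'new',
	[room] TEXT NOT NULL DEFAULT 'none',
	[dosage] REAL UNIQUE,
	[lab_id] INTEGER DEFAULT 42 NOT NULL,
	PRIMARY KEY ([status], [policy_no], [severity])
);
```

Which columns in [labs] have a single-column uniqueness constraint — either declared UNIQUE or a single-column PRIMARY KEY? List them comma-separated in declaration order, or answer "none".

specialty, dosage

- policy_no: part of a composite PRIMARY KEY — only the tuple is unique, not this column on its own.
- specialty: declared UNIQUE → unique.
- cost: no UNIQUE or single-column PK constraint.
- severity: part of a composite PRIMARY KEY — only the tuple is unique, not this column on its own.
- status: part of a composite PRIMARY KEY — only the tuple is unique, not this column on its own.
- room: no UNIQUE or single-column PK constraint.
- dosage: declared UNIQUE → unique.
- lab_id: no UNIQUE or single-column PK constraint.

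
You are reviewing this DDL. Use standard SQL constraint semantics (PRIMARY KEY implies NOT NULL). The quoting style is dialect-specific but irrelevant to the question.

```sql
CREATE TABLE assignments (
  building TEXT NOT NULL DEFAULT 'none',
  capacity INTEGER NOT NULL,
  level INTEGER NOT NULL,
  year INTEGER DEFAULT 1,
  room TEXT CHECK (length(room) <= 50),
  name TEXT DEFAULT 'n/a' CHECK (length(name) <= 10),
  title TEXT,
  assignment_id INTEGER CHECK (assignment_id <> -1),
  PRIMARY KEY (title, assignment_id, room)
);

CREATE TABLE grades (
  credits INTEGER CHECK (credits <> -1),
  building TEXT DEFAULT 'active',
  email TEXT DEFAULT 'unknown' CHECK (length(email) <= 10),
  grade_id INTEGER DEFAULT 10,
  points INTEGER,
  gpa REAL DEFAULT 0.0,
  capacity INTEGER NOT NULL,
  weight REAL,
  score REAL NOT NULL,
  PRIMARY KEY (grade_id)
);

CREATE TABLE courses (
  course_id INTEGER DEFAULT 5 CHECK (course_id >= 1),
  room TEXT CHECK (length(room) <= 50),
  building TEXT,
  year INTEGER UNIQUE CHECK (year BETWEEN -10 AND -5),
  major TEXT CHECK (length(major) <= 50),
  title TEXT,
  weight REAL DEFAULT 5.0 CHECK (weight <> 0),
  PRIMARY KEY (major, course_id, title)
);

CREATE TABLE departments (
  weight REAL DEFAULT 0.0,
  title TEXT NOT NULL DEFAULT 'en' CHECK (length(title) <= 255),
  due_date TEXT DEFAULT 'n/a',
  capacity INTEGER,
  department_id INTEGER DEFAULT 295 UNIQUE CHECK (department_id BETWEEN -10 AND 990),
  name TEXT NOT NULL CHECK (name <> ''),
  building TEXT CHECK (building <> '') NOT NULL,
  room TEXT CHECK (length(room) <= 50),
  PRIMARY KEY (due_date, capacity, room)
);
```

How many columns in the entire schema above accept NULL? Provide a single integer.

14

assignments: 2 nullable (year, name — PK (title, assignment_id, room) and explicit NOT NULL columns excluded).
grades: 6 nullable (credits, building, email, points, gpa, weight — PK (grade_id) and explicit NOT NULL columns excluded).
courses: 4 nullable (room, building, year, weight — PK (major, course_id, title) and explicit NOT NULL columns excluded).
departments: 2 nullable (weight, department_id — PK (due_date, capacity, room) and explicit NOT NULL columns excluded).
Total: 2 + 6 + 4 + 2 = 14.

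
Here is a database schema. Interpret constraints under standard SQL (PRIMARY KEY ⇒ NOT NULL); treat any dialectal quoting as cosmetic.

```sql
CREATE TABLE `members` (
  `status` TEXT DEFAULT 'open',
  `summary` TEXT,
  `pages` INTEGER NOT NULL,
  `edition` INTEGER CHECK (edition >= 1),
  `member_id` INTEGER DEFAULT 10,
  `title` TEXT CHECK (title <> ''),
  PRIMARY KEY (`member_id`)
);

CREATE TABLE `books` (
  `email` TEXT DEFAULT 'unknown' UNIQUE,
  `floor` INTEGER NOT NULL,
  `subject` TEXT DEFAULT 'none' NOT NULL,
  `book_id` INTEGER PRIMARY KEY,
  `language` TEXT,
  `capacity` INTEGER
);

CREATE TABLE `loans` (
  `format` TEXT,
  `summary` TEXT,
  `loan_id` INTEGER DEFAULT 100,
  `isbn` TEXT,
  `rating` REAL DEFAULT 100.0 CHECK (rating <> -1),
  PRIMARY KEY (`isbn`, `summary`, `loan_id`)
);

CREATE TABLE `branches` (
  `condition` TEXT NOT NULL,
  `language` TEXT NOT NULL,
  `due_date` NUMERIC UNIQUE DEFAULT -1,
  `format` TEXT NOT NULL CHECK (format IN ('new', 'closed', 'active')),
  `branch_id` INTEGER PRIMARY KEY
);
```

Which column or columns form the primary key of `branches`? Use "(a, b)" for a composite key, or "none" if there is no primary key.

branch_id

branch_id is declared PRIMARY KEY inline on the column.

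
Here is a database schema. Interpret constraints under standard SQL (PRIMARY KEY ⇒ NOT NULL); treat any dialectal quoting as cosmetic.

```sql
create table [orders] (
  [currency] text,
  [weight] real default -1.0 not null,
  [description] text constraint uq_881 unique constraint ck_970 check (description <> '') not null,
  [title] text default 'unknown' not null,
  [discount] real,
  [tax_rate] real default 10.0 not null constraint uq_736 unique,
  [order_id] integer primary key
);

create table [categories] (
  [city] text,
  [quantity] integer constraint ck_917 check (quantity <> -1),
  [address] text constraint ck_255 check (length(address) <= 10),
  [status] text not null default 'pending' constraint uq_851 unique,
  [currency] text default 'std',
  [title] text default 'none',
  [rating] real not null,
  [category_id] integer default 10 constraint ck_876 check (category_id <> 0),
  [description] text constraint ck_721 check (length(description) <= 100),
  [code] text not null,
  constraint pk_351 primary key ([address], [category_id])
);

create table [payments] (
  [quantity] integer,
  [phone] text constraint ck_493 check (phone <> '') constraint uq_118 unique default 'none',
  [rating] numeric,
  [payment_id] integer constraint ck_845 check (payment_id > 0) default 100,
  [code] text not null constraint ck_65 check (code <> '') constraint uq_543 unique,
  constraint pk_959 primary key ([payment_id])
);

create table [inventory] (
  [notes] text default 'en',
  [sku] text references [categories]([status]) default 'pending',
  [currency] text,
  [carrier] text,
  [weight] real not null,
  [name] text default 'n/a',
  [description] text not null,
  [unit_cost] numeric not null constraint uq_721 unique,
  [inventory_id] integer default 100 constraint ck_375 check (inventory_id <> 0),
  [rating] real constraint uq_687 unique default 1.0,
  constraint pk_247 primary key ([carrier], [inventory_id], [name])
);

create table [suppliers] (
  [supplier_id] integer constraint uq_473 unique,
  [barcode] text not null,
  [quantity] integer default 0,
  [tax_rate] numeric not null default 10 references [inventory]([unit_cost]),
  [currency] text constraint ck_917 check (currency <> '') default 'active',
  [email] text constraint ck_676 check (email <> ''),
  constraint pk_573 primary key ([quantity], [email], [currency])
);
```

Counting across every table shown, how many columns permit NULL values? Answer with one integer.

orders: 2 nullable (currency, discount — PK (order_id) and explicit NOT NULL columns excluded).
categories: 5 nullable (city, quantity, currency, title, description — PK (address, category_id) and explicit NOT NULL columns excluded).
payments: 3 nullable (quantity, phone, rating — PK (payment_id) and explicit NOT NULL columns excluded).
inventory: 4 nullable (notes, sku, currency, rating — PK (carrier, inventory_id, name) and explicit NOT NULL columns excluded).
suppliers: 1 nullable (supplier_id — PK (quantity, email, currency) and explicit NOT NULL columns excluded).
Total: 2 + 5 + 3 + 4 + 1 = 15.

15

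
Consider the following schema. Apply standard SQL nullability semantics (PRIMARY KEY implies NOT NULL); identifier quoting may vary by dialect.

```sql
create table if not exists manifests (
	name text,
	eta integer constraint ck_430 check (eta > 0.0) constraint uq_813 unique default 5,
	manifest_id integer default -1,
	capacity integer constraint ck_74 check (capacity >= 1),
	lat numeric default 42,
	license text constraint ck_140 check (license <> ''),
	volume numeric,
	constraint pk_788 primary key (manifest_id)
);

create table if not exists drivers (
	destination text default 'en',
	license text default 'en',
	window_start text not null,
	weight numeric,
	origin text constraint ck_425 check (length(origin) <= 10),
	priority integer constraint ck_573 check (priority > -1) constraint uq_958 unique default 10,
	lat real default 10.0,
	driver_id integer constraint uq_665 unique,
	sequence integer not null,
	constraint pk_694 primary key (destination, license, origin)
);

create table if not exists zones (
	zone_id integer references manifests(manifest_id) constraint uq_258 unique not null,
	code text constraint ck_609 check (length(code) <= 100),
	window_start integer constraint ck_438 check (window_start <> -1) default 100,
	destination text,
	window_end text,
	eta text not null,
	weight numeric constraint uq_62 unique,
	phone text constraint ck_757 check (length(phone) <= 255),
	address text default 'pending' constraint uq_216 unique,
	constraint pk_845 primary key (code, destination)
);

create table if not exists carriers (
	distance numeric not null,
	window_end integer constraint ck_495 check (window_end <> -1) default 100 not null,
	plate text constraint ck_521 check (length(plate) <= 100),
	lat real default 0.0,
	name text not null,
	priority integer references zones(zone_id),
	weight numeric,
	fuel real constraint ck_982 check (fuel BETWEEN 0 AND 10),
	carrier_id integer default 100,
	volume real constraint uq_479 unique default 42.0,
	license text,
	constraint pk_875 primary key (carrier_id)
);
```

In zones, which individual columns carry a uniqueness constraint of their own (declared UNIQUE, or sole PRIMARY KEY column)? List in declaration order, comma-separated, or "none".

zone_id, weight, address

- zone_id: declared UNIQUE → unique.
- code: part of a composite PRIMARY KEY — only the tuple is unique, not this column on its own.
- window_start: no UNIQUE or single-column PK constraint.
- destination: part of a composite PRIMARY KEY — only the tuple is unique, not this column on its own.
- window_end: no UNIQUE or single-column PK constraint.
- eta: no UNIQUE or single-column PK constraint.
- weight: declared UNIQUE → unique.
- phone: no UNIQUE or single-column PK constraint.
- address: declared UNIQUE → unique.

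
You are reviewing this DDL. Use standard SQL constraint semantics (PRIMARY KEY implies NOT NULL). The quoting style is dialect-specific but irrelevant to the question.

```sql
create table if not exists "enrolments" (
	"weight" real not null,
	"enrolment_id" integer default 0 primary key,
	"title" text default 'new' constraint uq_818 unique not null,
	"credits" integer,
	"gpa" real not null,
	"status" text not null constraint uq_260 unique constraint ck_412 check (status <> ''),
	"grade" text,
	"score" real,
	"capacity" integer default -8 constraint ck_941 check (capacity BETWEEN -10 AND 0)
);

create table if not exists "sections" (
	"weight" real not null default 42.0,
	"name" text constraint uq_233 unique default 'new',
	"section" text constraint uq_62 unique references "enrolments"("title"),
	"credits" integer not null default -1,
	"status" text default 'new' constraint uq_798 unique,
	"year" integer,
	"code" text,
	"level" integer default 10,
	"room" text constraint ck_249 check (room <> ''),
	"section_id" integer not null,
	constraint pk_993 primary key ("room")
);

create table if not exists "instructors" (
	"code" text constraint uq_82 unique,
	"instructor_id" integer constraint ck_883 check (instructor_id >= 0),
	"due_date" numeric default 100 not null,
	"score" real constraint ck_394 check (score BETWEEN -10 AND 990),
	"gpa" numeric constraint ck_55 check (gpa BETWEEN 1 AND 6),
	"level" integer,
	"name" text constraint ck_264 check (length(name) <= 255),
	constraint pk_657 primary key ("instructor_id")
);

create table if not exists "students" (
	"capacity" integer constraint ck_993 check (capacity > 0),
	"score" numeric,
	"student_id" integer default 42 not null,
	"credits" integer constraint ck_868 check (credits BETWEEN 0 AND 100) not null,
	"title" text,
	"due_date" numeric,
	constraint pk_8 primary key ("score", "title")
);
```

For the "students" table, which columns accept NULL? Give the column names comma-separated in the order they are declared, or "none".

capacity, due_date

- capacity: CHECK does not forbid NULL (a CHECK constraint passes when its expression is NULL) → nullable.
- score: part of the PRIMARY KEY, which implies NOT NULL → not nullable.
- student_id: declared NOT NULL → not nullable.
- credits: declared NOT NULL → not nullable.
- title: part of the PRIMARY KEY, which implies NOT NULL → not nullable.
- due_date: no NOT NULL constraint applies → nullable.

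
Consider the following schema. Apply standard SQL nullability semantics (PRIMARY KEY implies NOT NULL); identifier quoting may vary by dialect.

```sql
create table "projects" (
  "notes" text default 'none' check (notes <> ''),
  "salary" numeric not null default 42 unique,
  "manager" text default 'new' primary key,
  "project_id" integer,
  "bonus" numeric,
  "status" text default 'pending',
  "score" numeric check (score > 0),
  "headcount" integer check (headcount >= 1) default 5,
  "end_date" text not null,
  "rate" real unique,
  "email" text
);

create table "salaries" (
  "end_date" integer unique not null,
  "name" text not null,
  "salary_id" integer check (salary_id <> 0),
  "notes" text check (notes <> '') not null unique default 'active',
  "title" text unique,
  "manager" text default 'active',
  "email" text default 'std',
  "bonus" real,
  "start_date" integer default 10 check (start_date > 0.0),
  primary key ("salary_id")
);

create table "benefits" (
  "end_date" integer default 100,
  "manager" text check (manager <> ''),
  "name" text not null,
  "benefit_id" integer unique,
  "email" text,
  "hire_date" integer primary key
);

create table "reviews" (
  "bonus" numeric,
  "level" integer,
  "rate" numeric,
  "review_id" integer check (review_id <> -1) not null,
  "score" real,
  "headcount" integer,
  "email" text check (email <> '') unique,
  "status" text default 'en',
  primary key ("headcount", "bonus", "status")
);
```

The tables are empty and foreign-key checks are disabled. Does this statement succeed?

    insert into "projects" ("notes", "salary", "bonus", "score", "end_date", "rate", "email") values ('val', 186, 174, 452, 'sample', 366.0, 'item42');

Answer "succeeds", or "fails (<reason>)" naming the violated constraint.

NOT NULL columns: end_date is supplied; manager defaults to 'new'; salary is supplied.
CHECK constraints: 'val' satisfies (notes <> ''); 452 satisfies (score > 0).
No constraint is violated.

succeeds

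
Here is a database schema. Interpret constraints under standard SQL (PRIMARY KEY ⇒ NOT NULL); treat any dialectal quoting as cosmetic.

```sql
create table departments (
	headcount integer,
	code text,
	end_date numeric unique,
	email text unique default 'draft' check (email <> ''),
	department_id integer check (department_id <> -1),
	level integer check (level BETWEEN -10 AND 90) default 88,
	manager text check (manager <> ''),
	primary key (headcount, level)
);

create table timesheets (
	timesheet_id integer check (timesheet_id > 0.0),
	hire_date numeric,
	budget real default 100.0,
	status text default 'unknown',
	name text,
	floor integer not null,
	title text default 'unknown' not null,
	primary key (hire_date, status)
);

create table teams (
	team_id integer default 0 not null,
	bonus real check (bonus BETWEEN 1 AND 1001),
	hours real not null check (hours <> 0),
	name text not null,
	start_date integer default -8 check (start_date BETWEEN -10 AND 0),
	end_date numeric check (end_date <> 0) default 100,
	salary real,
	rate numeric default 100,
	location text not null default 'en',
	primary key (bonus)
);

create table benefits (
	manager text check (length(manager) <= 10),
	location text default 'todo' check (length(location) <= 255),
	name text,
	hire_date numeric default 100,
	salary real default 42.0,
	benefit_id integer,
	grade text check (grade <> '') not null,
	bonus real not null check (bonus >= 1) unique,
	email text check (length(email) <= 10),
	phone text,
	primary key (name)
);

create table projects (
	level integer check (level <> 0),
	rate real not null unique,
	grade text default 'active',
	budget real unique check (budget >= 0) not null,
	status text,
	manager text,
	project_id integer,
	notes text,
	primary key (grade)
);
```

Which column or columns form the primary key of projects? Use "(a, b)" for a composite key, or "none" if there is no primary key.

grade

grade is declared PRIMARY KEY as a table-level PRIMARY KEY clause.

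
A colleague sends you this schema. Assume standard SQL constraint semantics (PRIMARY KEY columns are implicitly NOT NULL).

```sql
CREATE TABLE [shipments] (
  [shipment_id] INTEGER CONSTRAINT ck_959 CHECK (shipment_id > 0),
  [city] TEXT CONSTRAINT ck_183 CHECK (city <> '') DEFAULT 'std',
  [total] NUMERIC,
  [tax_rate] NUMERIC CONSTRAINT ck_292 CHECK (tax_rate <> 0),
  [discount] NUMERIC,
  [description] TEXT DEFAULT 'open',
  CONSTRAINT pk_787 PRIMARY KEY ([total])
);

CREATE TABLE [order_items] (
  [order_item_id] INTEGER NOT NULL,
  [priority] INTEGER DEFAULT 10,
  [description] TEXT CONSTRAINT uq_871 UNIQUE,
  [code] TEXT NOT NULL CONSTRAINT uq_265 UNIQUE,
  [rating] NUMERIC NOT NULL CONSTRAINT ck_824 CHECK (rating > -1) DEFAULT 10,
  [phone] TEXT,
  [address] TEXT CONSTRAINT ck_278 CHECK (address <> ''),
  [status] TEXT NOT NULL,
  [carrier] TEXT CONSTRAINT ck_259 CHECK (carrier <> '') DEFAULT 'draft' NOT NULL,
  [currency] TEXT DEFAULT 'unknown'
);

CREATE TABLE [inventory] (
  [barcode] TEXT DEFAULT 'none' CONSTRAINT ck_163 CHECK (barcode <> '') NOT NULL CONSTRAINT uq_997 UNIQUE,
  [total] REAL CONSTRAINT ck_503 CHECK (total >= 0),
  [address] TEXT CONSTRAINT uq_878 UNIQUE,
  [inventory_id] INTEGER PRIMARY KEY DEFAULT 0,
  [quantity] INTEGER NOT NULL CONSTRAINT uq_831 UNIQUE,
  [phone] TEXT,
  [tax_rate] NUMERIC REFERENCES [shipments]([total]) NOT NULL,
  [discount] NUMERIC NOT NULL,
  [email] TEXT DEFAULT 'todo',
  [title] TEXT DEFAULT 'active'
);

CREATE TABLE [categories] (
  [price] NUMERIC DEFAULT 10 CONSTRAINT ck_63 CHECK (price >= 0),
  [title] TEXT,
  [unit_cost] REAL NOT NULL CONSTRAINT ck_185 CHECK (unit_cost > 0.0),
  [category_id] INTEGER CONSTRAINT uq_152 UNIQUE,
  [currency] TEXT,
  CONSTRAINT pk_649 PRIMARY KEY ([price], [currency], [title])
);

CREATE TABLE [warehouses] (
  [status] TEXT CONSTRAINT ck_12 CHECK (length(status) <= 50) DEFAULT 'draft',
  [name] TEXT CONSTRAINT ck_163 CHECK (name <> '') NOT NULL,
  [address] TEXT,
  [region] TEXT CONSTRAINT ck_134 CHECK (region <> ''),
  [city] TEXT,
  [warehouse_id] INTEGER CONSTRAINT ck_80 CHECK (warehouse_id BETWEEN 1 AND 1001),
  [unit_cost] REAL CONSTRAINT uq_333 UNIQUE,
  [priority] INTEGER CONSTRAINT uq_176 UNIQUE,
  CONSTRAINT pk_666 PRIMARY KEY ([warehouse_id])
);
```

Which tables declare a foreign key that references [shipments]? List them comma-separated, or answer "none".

- inventory.tax_rate references shipments(total).

inventory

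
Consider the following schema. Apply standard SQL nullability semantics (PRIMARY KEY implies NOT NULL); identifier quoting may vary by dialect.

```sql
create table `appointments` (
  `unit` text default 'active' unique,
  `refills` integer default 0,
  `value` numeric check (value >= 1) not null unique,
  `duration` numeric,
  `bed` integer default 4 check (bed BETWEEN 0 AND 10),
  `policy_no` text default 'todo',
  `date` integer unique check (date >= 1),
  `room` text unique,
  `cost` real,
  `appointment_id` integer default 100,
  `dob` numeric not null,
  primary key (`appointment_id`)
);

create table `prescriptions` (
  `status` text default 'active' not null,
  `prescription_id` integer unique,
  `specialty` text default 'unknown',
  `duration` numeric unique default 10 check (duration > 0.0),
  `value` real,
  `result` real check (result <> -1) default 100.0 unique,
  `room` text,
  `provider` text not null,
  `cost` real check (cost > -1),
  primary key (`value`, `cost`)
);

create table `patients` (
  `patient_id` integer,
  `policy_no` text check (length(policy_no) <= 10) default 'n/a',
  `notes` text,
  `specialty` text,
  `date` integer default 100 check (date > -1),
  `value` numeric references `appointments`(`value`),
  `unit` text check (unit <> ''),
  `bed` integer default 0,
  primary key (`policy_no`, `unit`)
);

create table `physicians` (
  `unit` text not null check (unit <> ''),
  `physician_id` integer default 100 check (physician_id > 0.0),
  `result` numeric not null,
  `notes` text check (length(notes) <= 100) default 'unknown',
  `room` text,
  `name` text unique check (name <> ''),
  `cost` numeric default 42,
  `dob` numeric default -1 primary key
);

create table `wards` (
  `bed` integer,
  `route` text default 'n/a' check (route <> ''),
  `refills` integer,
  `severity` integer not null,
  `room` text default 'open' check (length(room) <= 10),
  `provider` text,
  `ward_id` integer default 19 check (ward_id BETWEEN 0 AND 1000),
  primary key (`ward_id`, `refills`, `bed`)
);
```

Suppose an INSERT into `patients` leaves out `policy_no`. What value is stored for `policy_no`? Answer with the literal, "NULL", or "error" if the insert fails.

'n/a'

policy_no has an explicit DEFAULT 'n/a'.
When the column is omitted from an INSERT, that default is used.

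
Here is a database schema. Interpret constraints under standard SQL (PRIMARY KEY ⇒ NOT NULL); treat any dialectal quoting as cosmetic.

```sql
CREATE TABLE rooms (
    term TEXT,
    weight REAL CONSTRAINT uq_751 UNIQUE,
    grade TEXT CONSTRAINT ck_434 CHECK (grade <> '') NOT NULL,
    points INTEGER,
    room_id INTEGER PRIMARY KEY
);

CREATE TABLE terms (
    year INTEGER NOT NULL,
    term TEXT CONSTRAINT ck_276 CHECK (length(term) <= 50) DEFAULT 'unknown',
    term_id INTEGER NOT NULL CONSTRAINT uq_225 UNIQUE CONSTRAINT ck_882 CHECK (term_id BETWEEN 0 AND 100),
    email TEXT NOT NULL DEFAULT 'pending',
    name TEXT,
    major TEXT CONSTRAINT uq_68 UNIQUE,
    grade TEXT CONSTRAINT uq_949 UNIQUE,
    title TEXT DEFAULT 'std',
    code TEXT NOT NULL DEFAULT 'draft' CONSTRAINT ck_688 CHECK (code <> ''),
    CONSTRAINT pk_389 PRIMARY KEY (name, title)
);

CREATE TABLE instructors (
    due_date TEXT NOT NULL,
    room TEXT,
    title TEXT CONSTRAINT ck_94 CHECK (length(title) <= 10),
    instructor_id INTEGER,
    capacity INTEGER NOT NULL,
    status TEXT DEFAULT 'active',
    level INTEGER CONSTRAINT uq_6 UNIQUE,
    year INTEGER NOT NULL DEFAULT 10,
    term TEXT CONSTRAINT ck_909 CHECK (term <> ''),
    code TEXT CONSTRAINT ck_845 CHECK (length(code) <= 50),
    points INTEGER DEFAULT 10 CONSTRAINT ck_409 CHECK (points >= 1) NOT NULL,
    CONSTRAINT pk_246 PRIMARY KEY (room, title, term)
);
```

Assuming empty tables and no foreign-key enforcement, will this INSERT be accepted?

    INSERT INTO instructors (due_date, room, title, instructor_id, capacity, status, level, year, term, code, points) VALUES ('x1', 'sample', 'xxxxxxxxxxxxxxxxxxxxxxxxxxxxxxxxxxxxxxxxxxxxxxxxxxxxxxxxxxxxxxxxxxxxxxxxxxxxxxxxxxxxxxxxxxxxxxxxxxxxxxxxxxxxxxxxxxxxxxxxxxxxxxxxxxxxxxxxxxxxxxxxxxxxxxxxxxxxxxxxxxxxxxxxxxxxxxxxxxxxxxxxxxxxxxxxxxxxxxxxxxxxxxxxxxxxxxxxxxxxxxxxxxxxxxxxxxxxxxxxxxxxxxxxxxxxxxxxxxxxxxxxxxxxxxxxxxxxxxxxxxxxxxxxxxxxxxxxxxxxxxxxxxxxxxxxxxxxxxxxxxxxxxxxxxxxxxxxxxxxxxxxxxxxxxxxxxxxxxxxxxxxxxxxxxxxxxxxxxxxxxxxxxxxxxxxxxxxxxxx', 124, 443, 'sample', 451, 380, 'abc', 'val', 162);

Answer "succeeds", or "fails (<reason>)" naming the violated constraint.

The value 'xxxxxxxxxxxxxxxxxxxxxxxxxxxxxxxxxxxxxxxxxxxxxxxxxxxxxxxxxxxxxxxxxxxxxxxxxxxxxxxxxxxxxxxxxxxxxxxxxxxxxxxxxxxxxxxxxxxxxxxxxxxxxxxxxxxxxxxxxxxxxxxxxxxxxxxxxxxxxxxxxxxxxxxxxxxxxxxxxxxxxxxxxxxxxxxxxxxxxxxxxxxxxxxxxxxxxxxxxxxxxxxxxxxxxxxxxxxxxxxxxxxxxxxxxxxxxxxxxxxxxxxxxxxxxxxxxxxxxxxxxxxxxxxxxxxxxxxxxxxxxxxxxxxxxxxxxxxxxxxxxxxxxxxxxxxxxxxxxxxxxxxxxxxxxxxxxxxxxxxxxxxxxxxxxxxxxxxxxxxxxxxxxxxxxxxxxxxxxxxx' for title violates CHECK (length(title) <= 10).

fails (CHECK on title)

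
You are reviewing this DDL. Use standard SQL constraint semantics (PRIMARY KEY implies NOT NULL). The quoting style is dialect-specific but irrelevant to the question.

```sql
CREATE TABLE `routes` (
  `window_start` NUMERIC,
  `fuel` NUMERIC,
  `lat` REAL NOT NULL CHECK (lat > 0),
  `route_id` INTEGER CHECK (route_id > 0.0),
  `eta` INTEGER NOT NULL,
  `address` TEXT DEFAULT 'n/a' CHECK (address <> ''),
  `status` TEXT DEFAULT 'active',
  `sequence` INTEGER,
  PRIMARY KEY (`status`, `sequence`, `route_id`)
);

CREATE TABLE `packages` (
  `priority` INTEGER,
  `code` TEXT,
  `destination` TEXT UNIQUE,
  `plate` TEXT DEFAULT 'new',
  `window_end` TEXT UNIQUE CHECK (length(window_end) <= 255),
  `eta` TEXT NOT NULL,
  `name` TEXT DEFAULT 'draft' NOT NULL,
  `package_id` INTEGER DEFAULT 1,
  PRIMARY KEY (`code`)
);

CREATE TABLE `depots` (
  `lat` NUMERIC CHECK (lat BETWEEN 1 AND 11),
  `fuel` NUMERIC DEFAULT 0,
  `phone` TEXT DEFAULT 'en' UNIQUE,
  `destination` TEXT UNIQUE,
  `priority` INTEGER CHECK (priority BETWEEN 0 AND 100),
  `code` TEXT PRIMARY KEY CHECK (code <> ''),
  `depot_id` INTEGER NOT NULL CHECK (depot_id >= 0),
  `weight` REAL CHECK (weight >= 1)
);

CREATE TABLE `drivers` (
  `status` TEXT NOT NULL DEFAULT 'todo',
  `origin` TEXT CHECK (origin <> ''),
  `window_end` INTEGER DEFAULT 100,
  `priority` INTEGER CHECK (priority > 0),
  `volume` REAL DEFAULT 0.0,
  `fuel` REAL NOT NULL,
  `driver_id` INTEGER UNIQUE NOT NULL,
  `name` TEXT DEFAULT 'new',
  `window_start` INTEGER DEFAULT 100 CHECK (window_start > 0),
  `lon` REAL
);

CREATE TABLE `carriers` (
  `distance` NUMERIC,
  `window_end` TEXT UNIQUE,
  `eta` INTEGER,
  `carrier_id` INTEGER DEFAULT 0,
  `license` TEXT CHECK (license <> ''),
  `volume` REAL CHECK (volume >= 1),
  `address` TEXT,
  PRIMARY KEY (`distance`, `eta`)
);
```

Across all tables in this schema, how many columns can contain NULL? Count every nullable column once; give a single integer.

routes: 3 nullable (window_start, fuel, address — PK (status, sequence, route_id) and explicit NOT NULL columns excluded).
packages: 5 nullable (priority, destination, plate, window_end, package_id — PK (code) and explicit NOT NULL columns excluded).
depots: 6 nullable (lat, fuel, phone, destination, priority, weight — PK (code) and explicit NOT NULL columns excluded).
drivers: 7 nullable (origin, window_end, priority, volume, name, window_start, lon — PK none and explicit NOT NULL columns excluded).
carriers: 5 nullable (window_end, carrier_id, license, volume, address — PK (distance, eta) and explicit NOT NULL columns excluded).
Total: 3 + 5 + 6 + 7 + 5 = 26.

26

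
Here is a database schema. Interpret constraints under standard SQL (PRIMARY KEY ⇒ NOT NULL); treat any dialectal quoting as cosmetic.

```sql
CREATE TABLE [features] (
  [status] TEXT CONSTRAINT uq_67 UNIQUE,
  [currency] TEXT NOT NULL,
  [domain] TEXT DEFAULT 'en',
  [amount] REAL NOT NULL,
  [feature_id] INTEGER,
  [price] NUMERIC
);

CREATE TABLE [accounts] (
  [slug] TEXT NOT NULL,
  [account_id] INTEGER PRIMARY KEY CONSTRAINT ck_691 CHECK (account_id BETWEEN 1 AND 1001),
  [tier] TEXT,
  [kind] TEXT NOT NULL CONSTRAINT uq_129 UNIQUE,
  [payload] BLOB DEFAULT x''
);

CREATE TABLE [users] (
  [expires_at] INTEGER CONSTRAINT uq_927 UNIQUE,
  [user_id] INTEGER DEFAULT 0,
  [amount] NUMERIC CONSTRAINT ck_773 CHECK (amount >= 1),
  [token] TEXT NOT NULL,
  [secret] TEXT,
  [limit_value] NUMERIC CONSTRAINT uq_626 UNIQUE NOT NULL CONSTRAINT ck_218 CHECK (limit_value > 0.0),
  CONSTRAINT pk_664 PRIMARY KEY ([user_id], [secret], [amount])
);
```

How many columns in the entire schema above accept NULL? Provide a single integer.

features: 4 nullable (status, domain, feature_id, price — PK none and explicit NOT NULL columns excluded).
accounts: 2 nullable (tier, payload — PK (account_id) and explicit NOT NULL columns excluded).
users: 1 nullable (expires_at — PK (user_id, secret, amount) and explicit NOT NULL columns excluded).
Total: 4 + 2 + 1 = 7.

7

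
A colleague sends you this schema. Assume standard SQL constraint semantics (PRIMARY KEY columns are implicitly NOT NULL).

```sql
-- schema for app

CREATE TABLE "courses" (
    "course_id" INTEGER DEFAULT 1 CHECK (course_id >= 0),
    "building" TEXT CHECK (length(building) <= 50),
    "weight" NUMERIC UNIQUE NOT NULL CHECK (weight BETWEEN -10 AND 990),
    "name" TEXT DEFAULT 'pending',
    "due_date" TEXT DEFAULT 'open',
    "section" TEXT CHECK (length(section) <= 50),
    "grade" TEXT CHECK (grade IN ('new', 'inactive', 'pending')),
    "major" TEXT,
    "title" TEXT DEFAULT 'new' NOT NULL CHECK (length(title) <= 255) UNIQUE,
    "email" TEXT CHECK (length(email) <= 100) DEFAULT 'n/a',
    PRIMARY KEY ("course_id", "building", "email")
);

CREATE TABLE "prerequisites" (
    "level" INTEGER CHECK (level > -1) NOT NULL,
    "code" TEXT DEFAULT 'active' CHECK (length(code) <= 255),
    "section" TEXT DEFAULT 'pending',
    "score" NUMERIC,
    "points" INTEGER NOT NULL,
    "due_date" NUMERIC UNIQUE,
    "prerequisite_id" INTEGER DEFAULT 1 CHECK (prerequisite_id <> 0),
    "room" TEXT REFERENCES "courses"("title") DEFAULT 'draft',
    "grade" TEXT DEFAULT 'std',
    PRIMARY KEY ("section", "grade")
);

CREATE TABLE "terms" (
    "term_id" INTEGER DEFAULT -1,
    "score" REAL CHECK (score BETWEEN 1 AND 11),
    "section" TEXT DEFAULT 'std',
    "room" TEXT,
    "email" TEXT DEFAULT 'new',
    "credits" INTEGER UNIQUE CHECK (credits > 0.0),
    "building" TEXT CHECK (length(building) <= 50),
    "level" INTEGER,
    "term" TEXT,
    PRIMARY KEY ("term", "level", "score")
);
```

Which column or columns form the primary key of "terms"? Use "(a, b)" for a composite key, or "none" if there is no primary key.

(term, level, score)

A table-level PRIMARY KEY clause names 3 columns: term, level, score.
This is a composite key — the combination is unique, not each column individually.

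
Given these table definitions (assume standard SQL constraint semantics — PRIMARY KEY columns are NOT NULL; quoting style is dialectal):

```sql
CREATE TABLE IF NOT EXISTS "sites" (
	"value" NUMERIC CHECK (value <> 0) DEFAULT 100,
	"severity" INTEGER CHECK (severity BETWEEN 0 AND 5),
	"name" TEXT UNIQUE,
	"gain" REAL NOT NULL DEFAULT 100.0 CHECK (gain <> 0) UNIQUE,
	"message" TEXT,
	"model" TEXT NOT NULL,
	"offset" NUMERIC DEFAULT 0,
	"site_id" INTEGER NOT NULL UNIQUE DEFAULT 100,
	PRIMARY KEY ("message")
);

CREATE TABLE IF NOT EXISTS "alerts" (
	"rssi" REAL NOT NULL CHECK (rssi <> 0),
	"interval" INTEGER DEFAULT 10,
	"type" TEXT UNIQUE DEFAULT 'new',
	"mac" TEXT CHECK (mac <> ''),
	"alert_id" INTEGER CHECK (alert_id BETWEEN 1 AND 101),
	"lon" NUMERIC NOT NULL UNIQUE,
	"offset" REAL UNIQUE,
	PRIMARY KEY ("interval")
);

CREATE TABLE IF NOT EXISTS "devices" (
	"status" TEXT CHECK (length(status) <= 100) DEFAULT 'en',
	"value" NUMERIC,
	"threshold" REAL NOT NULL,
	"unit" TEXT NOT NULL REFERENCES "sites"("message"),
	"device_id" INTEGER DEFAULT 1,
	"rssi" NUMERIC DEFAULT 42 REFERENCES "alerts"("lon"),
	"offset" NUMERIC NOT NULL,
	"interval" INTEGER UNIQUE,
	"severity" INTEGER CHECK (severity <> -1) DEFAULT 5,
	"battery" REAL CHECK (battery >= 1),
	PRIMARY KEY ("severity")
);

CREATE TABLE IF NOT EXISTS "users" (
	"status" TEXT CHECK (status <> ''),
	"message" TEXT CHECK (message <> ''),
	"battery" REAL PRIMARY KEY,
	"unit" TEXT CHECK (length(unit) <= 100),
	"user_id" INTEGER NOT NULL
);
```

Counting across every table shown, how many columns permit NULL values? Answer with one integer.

sites: 4 nullable (value, severity, name, offset — PK (message) and explicit NOT NULL columns excluded).
alerts: 4 nullable (type, mac, alert_id, offset — PK (interval) and explicit NOT NULL columns excluded).
devices: 6 nullable (status, value, device_id, rssi, interval, battery — PK (severity) and explicit NOT NULL columns excluded).
users: 3 nullable (status, message, unit — PK (battery) and explicit NOT NULL columns excluded).
Total: 4 + 4 + 6 + 3 = 17.

17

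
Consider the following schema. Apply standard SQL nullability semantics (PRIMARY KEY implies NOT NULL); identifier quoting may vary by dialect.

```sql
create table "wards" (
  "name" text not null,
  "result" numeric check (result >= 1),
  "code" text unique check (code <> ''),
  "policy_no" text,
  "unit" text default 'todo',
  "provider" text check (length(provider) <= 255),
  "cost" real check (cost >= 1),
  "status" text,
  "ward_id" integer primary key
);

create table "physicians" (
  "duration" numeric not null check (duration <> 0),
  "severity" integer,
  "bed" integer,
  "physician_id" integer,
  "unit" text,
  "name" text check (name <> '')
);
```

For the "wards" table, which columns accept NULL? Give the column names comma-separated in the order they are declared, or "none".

result, code, policy_no, unit, provider, cost, status

- name: declared NOT NULL → not nullable.
- result: CHECK does not forbid NULL (a CHECK constraint passes when its expression is NULL) → nullable.
- code: CHECK does not forbid NULL (a CHECK constraint passes when its expression is NULL) → nullable.
- policy_no: no NOT NULL constraint applies → nullable.
- unit: DEFAULT only fills an omitted column; an explicit NULL is still allowed → nullable.
- provider: CHECK does not forbid NULL (a CHECK constraint passes when its expression is NULL) → nullable.
- cost: CHECK does not forbid NULL (a CHECK constraint passes when its expression is NULL) → nullable.
- status: no NOT NULL constraint applies → nullable.
- ward_id: part of the PRIMARY KEY, which implies NOT NULL → not nullable.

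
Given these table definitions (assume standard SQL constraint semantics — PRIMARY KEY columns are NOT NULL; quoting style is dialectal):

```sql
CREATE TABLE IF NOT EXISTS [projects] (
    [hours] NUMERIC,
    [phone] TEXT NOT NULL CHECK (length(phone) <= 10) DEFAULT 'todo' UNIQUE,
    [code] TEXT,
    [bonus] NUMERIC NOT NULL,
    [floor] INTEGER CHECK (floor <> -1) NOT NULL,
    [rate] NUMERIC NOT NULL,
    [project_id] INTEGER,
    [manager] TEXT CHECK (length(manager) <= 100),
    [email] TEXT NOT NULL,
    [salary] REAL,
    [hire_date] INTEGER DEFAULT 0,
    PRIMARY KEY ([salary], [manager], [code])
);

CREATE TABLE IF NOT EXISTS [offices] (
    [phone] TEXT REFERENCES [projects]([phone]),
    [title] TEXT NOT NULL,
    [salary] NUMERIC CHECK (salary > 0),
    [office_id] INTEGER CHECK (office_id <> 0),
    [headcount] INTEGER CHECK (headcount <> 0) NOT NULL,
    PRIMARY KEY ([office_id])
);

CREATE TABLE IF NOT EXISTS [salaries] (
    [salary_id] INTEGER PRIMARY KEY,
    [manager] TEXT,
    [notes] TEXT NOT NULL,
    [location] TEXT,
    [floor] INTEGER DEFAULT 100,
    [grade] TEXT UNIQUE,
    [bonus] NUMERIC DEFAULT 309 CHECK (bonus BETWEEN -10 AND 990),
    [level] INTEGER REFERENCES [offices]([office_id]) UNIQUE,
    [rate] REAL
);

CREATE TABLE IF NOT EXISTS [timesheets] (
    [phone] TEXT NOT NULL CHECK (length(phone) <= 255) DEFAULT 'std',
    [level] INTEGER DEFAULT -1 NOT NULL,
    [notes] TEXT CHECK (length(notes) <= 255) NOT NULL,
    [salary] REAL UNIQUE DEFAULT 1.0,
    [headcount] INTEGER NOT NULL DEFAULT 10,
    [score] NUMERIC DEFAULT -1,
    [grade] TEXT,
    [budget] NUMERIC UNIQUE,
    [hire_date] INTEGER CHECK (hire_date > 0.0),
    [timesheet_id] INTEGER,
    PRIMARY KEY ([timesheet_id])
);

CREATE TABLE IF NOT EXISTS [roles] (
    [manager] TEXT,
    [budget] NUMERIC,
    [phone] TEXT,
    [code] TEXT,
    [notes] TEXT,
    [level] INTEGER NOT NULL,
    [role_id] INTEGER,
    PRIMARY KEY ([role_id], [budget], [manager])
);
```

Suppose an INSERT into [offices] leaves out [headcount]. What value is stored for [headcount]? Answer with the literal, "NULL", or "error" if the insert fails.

headcount has no DEFAULT clause.
Omitting it would insert NULL, but it is declared NOT NULL, so the INSERT fails.

error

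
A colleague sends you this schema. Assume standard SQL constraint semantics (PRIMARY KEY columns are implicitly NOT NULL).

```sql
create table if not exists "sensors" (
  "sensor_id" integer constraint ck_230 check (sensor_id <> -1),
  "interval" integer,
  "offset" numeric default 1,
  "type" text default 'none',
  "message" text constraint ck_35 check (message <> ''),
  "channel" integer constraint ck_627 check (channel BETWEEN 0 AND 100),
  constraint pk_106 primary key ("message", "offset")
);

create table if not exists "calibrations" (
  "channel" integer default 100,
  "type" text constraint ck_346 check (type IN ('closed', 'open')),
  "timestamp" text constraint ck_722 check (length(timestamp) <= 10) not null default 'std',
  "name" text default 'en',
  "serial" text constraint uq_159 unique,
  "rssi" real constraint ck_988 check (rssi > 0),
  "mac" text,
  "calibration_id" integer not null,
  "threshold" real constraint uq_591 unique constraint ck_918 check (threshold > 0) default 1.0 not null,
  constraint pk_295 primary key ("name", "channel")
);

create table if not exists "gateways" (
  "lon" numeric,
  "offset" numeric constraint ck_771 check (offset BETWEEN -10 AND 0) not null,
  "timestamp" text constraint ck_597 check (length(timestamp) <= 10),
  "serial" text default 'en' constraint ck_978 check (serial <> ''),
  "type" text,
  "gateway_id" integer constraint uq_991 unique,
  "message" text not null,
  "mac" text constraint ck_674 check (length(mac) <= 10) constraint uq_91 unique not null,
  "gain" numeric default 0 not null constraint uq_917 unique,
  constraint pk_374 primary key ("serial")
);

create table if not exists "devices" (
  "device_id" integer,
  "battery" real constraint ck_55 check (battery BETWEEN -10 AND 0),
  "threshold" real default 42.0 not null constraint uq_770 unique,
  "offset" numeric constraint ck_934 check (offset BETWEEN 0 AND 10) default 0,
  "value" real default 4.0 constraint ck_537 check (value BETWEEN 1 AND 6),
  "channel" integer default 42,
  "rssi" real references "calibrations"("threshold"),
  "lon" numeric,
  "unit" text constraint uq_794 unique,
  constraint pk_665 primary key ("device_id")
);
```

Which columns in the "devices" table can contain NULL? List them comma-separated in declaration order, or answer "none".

- device_id: part of the PRIMARY KEY, which implies NOT NULL → not nullable.
- battery: CHECK does not forbid NULL (a CHECK constraint passes when its expression is NULL) → nullable.
- threshold: declared NOT NULL → not nullable.
- offset: CHECK does not forbid NULL (a CHECK constraint passes when its expression is NULL) → nullable.
- value: CHECK does not forbid NULL (a CHECK constraint passes when its expression is NULL) → nullable.
- channel: DEFAULT only fills an omitted column; an explicit NULL is still allowed → nullable.
- rssi: a foreign key column may be NULL unless separately constrained → nullable.
- lon: no NOT NULL constraint applies → nullable.
- unit: UNIQUE does not imply NOT NULL → nullable.

battery, offset, value, channel, rssi, lon, unit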